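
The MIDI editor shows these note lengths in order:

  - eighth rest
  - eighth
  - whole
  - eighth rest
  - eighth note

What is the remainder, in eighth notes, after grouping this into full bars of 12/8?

One bar of 12/8 = 12 eighth notes.
Express everything in eighth notes: eighth rest = 1; eighth = 1; whole = 8; eighth rest = 1; eighth note = 1.
Adding: 1 + 1 + 8 + 1 + 1 = 12.
12 ÷ 12 = 1 complete bar with 0 eighth notes remaining.

0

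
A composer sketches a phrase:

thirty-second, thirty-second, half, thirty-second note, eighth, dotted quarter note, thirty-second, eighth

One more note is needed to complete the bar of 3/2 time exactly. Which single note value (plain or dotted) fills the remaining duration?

quarter note

The bar of 3/2 = 48 thirty-second notes.
Express everything in thirty-second notes: thirty-second = 1; thirty-second = 1; half = 16; thirty-second note = 1; eighth = 4; dotted quarter note = 12; thirty-second = 1; eighth = 4.
Total: 1 + 1 + 16 + 1 + 4 + 12 + 1 + 4 = 40.
Remaining: 48 − 40 = 8 thirty-second notes, which is a quarter note.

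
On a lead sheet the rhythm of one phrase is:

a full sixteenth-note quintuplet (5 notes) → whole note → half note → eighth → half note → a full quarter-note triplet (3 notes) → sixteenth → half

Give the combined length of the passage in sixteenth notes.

55

Express everything in sixteenth notes: a full sixteenth-note quintuplet (5 notes) (five quintuplet sixteenths span one quarter) = 4; whole note = 16; half note = 8; eighth = 2; half note = 8; a full quarter-note triplet (3 notes) (three triplet quarters span one half) = 8; sixteenth = 1; half = 8.
Total: 4 + 16 + 8 + 2 + 8 + 8 + 1 + 8 = 55 sixteenth notes.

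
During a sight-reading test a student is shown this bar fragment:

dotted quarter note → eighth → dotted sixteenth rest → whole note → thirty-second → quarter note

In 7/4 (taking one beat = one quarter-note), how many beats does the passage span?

One quarter-note beat = 8 thirty-second notes.
Convert each value to thirty-second notes: dotted quarter note = 12; eighth = 4; dotted sixteenth rest = 3; whole note = 32; thirty-second = 1; quarter note = 8.
Altogether 12 + 4 + 3 + 32 + 1 + 8 = 60.
60 ÷ 8 = 7.5 beats.

7.5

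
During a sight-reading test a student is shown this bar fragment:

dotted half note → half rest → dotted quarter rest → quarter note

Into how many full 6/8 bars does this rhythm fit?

One bar of 6/8 = 6 eighth notes.
Convert each value to eighth notes: dotted half note = 6; half rest = 4; dotted quarter rest = 3; quarter note = 2.
Total: 6 + 4 + 3 + 2 = 15.
15 ÷ 6 = 2 complete bars with 3 left over.

2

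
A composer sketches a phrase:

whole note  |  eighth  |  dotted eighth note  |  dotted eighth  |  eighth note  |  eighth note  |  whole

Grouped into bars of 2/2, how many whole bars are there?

2

One bar of 2/2 = 16 sixteenth notes.
In sixteenth notes: whole note = 16; eighth = 2; dotted eighth note = 3; dotted eighth = 3; eighth note = 2; eighth note = 2; whole = 16.
Total: 16 + 2 + 3 + 3 + 2 + 2 + 16 = 44.
44 ÷ 16 = 2 complete bars with 12 left over.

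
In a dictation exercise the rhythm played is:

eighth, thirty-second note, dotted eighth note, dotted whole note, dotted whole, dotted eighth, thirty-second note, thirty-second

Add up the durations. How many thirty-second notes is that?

115

Convert each value to thirty-second notes: eighth = 4; thirty-second note = 1; dotted eighth note = 6; dotted whole note = 48; dotted whole = 48; dotted eighth = 6; thirty-second note = 1; thirty-second = 1.
Total: 4 + 1 + 6 + 48 + 48 + 6 + 1 + 1 = 115 thirty-second notes.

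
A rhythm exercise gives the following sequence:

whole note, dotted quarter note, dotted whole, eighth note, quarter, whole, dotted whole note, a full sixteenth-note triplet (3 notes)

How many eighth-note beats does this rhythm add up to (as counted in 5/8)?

47

One eighth-note beat = 2 sixteenth notes.
Convert each value to sixteenth notes: whole note = 16; dotted quarter note = 6; dotted whole = 24; eighth note = 2; quarter = 4; whole = 16; dotted whole note = 24; a full sixteenth-note triplet (3 notes) (three triplet sixteenths span one eighth) = 2.
Total: 16 + 6 + 24 + 2 + 4 + 16 + 24 + 2 = 94.
94 ÷ 2 = 47 beats.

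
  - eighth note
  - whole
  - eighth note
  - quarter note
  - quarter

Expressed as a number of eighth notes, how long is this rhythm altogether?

14

Convert each value to eighth notes: eighth note = 1; whole = 8; eighth note = 1; quarter note = 2; quarter = 2.
Altogether 1 + 8 + 1 + 2 + 2 = 14 eighth notes.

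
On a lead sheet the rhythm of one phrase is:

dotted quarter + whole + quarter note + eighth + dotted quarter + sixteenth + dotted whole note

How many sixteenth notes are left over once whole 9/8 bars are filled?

One bar of 9/8 = 18 sixteenth notes.
In sixteenth notes: dotted quarter = 6; whole = 16; quarter note = 4; eighth = 2; dotted quarter = 6; sixteenth = 1; dotted whole note = 24.
Total: 6 + 16 + 4 + 2 + 6 + 1 + 24 = 59.
59 ÷ 18 = 3 complete bars with 5 sixteenth notes remaining.

5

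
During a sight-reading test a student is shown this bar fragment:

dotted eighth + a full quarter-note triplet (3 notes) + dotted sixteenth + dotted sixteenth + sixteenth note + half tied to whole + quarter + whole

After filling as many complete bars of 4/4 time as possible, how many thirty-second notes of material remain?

22

One bar of 4/4 = 32 thirty-second notes.
In thirty-second notes: dotted eighth = 6; a full quarter-note triplet (3 notes) (three triplet quarters span one half) = 16; dotted sixteenth = 3; dotted sixteenth = 3; sixteenth note = 2; half tied to whole (half + whole) = 48; quarter = 8; whole = 32.
Altogether 6 + 16 + 3 + 3 + 2 + 48 + 8 + 32 = 118.
118 ÷ 32 = 3 complete bars with 22 thirty-second notes remaining.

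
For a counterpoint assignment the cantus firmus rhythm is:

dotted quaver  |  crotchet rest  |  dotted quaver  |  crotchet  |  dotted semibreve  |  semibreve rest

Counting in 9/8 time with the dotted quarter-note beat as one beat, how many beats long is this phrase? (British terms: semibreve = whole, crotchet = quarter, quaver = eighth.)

One dotted quarter-note beat = 6 sixteenth notes.
Express everything in sixteenth notes: dotted quaver = 3; crotchet rest = 4; dotted quaver = 3; crotchet = 4; dotted semibreve = 24; semibreve rest = 16.
Altogether 3 + 4 + 3 + 4 + 24 + 16 = 54.
54 ÷ 6 = 9 beats.

9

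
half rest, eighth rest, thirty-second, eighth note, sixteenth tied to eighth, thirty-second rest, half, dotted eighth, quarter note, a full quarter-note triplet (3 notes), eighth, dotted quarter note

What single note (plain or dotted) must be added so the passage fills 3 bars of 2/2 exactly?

3 bars of 2/2 = 96 thirty-second notes.
Convert each value to thirty-second notes: half rest = 16; eighth rest = 4; thirty-second = 1; eighth note = 4; sixteenth tied to eighth (sixteenth + eighth) = 6; thirty-second rest = 1; half = 16; dotted eighth = 6; quarter note = 8; a full quarter-note triplet (3 notes) (three triplet quarters span one half) = 16; eighth = 4; dotted quarter note = 12.
Total: 16 + 4 + 1 + 4 + 6 + 1 + 16 + 6 + 8 + 16 + 4 + 12 = 94.
Remaining: 96 − 94 = 2 thirty-second notes, which is a sixteenth note.

sixteenth note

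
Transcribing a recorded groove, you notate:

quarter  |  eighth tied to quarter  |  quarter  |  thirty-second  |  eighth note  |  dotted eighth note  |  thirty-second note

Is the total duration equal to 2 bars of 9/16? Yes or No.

No

One bar of 9/16 = 18 thirty-second notes, so 2 bars = 36.
Express everything in thirty-second notes: quarter = 8; eighth tied to quarter (eighth + quarter) = 12; quarter = 8; thirty-second = 1; eighth note = 4; dotted eighth note = 6; thirty-second note = 1.
Altogether 8 + 12 + 8 + 1 + 4 + 6 + 1 = 40.
40 exceeds 36, so the answer is No.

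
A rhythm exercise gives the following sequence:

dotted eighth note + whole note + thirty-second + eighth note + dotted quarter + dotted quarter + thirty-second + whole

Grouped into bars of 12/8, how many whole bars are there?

One bar of 12/8 = 48 thirty-second notes.
Each duration in thirty-second notes: dotted eighth note = 6; whole note = 32; thirty-second = 1; eighth note = 4; dotted quarter = 12; dotted quarter = 12; thirty-second = 1; whole = 32.
Adding: 6 + 32 + 1 + 4 + 12 + 12 + 1 + 32 = 100.
100 ÷ 48 = 2 complete bars with 4 left over.

2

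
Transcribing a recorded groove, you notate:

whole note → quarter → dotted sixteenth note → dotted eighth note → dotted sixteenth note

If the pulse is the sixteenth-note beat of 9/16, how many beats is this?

26

One sixteenth-note beat = 2 thirty-second notes.
Express everything in thirty-second notes: whole note = 32; quarter = 8; dotted sixteenth note = 3; dotted eighth note = 6; dotted sixteenth note = 3.
Adding: 32 + 8 + 3 + 6 + 3 = 52.
52 ÷ 2 = 26 beats.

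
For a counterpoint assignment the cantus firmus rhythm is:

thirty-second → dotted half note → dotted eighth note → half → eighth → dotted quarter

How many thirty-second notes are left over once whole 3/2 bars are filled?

15

One bar of 3/2 = 48 thirty-second notes.
Each duration in thirty-second notes: thirty-second = 1; dotted half note = 24; dotted eighth note = 6; half = 16; eighth = 4; dotted quarter = 12.
Altogether 1 + 24 + 6 + 16 + 4 + 12 = 63.
63 ÷ 48 = 1 complete bar with 15 thirty-second notes remaining.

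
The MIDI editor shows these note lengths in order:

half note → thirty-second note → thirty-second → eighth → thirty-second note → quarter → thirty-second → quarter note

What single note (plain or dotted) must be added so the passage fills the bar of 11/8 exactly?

eighth note

The bar of 11/8 = 44 thirty-second notes.
Convert each value to thirty-second notes: half note = 16; thirty-second note = 1; thirty-second = 1; eighth = 4; thirty-second note = 1; quarter = 8; thirty-second = 1; quarter note = 8.
Total: 16 + 1 + 1 + 4 + 1 + 8 + 1 + 8 = 40.
Remaining: 44 − 40 = 4 thirty-second notes, which is a eighth note.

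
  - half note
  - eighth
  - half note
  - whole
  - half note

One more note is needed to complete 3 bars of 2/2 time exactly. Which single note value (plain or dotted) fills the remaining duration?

dotted quarter note

3 bars of 2/2 = 24 eighth notes.
In eighth notes: half note = 4; eighth = 1; half note = 4; whole = 8; half note = 4.
Sum: 4 + 1 + 4 + 8 + 4 = 21.
Remaining: 24 − 21 = 3 eighth notes, which is a dotted quarter note.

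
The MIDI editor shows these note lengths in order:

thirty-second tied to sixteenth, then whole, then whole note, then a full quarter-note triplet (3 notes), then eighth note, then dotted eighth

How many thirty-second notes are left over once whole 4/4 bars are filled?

One bar of 4/4 = 32 thirty-second notes.
Express everything in thirty-second notes: thirty-second tied to sixteenth (thirty-second + sixteenth) = 3; whole = 32; whole note = 32; a full quarter-note triplet (3 notes) (three triplet quarters span one half) = 16; eighth note = 4; dotted eighth = 6.
Sum: 3 + 32 + 32 + 16 + 4 + 6 = 93.
93 ÷ 32 = 2 complete bars with 29 thirty-second notes remaining.

29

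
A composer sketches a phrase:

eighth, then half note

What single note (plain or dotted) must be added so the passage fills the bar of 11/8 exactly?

dotted half note

The bar of 11/8 = 11 eighth notes.
Each duration in eighth notes: eighth = 1; half note = 4.
Total: 1 + 4 = 5.
Remaining: 11 − 5 = 6 eighth notes, which is a dotted half note.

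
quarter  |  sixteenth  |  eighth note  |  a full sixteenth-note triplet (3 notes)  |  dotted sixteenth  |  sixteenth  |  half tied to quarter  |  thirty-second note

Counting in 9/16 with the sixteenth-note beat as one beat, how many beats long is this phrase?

24

One sixteenth-note beat = 2 thirty-second notes.
Convert each value to thirty-second notes: quarter = 8; sixteenth = 2; eighth note = 4; a full sixteenth-note triplet (3 notes) (three triplet sixteenths span one eighth) = 4; dotted sixteenth = 3; sixteenth = 2; half tied to quarter (half + quarter) = 24; thirty-second note = 1.
Total: 8 + 2 + 4 + 4 + 3 + 2 + 24 + 1 = 48.
48 ÷ 2 = 24 beats.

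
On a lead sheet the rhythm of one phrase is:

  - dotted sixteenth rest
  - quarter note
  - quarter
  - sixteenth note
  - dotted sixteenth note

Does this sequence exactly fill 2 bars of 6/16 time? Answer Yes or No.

One bar of 6/16 = 12 thirty-second notes, so 2 bars = 24.
Working in thirty-second notes: dotted sixteenth rest = 3; quarter note = 8; quarter = 8; sixteenth note = 2; dotted sixteenth note = 3.
Adding: 3 + 8 + 8 + 2 + 3 = 24.
24 equals 24, so the answer is Yes.

Yes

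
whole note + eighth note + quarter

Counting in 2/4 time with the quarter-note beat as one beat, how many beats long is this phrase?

One quarter-note beat = 2 eighth notes.
Working in eighth notes: whole note = 8; eighth note = 1; quarter = 2.
Adding: 8 + 1 + 2 = 11.
11 ÷ 2 = 5.5 beats.

5.5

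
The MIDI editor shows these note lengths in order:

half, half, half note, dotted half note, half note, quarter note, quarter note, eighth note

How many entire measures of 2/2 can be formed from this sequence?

3

One bar of 2/2 = 8 eighth notes.
Express everything in eighth notes: half = 4; half = 4; half note = 4; dotted half note = 6; half note = 4; quarter note = 2; quarter note = 2; eighth note = 1.
Total: 4 + 4 + 4 + 6 + 4 + 2 + 2 + 1 = 27.
27 ÷ 8 = 3 complete bars with 3 left over.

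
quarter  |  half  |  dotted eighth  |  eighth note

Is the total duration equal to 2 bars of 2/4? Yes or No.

No

One bar of 2/4 = 8 sixteenth notes, so 2 bars = 16.
Convert each value to sixteenth notes: quarter = 4; half = 8; dotted eighth = 3; eighth note = 2.
Sum: 4 + 8 + 3 + 2 = 17.
17 exceeds 16, so the answer is No.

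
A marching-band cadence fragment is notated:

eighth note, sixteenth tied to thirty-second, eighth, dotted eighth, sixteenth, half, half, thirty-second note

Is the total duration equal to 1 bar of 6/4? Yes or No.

No

One bar of 6/4 = 48 thirty-second notes.
Convert each value to thirty-second notes: eighth note = 4; sixteenth tied to thirty-second (sixteenth + thirty-second) = 3; eighth = 4; dotted eighth = 6; sixteenth = 2; half = 16; half = 16; thirty-second note = 1.
Adding: 4 + 3 + 4 + 6 + 2 + 16 + 16 + 1 = 52.
52 exceeds 48, so the answer is No.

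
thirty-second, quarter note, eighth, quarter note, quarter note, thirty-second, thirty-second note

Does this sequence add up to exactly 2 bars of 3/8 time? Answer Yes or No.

No

One bar of 3/8 = 12 thirty-second notes, so 2 bars = 24.
Express everything in thirty-second notes: thirty-second = 1; quarter note = 8; eighth = 4; quarter note = 8; quarter note = 8; thirty-second = 1; thirty-second note = 1.
Total: 1 + 8 + 4 + 8 + 8 + 1 + 1 = 31.
31 exceeds 24, so the answer is No.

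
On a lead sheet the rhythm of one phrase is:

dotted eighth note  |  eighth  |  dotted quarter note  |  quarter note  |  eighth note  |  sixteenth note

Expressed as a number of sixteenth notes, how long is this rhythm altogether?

Each duration in sixteenth notes: dotted eighth note = 3; eighth = 2; dotted quarter note = 6; quarter note = 4; eighth note = 2; sixteenth note = 1.
Total: 3 + 2 + 6 + 4 + 2 + 1 = 18 sixteenth notes.

18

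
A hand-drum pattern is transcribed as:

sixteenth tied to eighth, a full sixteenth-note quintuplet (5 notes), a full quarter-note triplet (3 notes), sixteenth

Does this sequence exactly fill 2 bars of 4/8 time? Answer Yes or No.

Yes

One bar of 4/8 = 8 sixteenth notes, so 2 bars = 16.
Convert each value to sixteenth notes: sixteenth tied to eighth (sixteenth + eighth) = 3; a full sixteenth-note quintuplet (5 notes) (five quintuplet sixteenths span one quarter) = 4; a full quarter-note triplet (3 notes) (three triplet quarters span one half) = 8; sixteenth = 1.
Sum: 3 + 4 + 8 + 1 = 16.
16 equals 16, so the answer is Yes.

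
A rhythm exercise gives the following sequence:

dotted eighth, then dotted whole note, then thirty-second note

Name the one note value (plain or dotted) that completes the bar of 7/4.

thirty-second note

The bar of 7/4 = 56 thirty-second notes.
Each duration in thirty-second notes: dotted eighth = 6; dotted whole note = 48; thirty-second note = 1.
Sum: 6 + 48 + 1 = 55.
Remaining: 56 − 55 = 1 thirty-second note, which is a thirty-second note.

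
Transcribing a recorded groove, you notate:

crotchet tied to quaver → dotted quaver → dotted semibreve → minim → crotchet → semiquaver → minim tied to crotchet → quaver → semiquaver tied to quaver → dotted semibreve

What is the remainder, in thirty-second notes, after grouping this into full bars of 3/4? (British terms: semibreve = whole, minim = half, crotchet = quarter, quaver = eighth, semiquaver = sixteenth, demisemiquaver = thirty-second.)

One bar of 3/4 = 12 sixteenth notes.
Convert each value to sixteenth notes: crotchet tied to quaver (crotchet + quaver) = 6; dotted quaver = 3; dotted semibreve = 24; minim = 8; crotchet = 4; semiquaver = 1; minim tied to crotchet (minim + crotchet) = 12; quaver = 2; semiquaver tied to quaver (semiquaver + quaver) = 3; dotted semibreve = 24.
Adding: 6 + 3 + 24 + 8 + 4 + 1 + 12 + 2 + 3 + 24 = 87.
87 ÷ 12 = 7 complete bars with 3 sixteenth notes remaining = 6 thirty-second notes.

6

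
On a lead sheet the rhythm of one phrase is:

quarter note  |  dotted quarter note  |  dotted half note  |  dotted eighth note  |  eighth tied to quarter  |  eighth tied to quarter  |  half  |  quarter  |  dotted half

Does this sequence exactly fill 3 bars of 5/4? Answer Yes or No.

One bar of 5/4 = 20 sixteenth notes, so 3 bars = 60.
Each duration in sixteenth notes: quarter note = 4; dotted quarter note = 6; dotted half note = 12; dotted eighth note = 3; eighth tied to quarter (eighth + quarter) = 6; eighth tied to quarter (eighth + quarter) = 6; half = 8; quarter = 4; dotted half = 12.
Altogether 4 + 6 + 12 + 3 + 6 + 6 + 8 + 4 + 12 = 61.
61 exceeds 60, so the answer is No.

No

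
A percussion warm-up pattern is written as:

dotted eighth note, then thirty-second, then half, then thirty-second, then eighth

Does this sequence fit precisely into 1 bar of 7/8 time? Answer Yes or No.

Yes

One bar of 7/8 = 28 thirty-second notes.
In thirty-second notes: dotted eighth note = 6; thirty-second = 1; half = 16; thirty-second = 1; eighth = 4.
Sum: 6 + 1 + 16 + 1 + 4 = 28.
28 equals 28, so the answer is Yes.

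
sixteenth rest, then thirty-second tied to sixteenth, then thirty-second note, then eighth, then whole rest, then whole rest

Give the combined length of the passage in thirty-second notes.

74

Convert each value to thirty-second notes: sixteenth rest = 2; thirty-second tied to sixteenth (thirty-second + sixteenth) = 3; thirty-second note = 1; eighth = 4; whole rest = 32; whole rest = 32.
Total: 2 + 3 + 1 + 4 + 32 + 32 = 74 thirty-second notes.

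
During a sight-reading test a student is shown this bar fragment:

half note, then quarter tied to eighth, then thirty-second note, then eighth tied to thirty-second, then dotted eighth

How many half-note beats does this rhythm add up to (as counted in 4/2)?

2.5

One half-note beat = 16 thirty-second notes.
Each duration in thirty-second notes: half note = 16; quarter tied to eighth (quarter + eighth) = 12; thirty-second note = 1; eighth tied to thirty-second (eighth + thirty-second) = 5; dotted eighth = 6.
Altogether 16 + 12 + 1 + 5 + 6 = 40.
40 ÷ 16 = 2.5 beats.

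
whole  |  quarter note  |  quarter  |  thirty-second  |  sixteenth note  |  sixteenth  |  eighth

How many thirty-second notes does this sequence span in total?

57

In thirty-second notes: whole = 32; quarter note = 8; quarter = 8; thirty-second = 1; sixteenth note = 2; sixteenth = 2; eighth = 4.
Altogether 32 + 8 + 8 + 1 + 2 + 2 + 4 = 57 thirty-second notes.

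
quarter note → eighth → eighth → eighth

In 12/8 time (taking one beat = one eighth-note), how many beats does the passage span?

5

One eighth-note beat = 2 sixteenth notes.
Each duration in sixteenth notes: quarter note = 4; eighth = 2; eighth = 2; eighth = 2.
Sum: 4 + 2 + 2 + 2 = 10.
10 ÷ 2 = 5 beats.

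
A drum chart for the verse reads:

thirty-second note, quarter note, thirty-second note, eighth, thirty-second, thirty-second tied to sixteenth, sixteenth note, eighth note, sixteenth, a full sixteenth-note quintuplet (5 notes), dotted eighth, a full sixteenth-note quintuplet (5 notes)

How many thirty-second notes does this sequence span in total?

Express everything in thirty-second notes: thirty-second note = 1; quarter note = 8; thirty-second note = 1; eighth = 4; thirty-second = 1; thirty-second tied to sixteenth (thirty-second + sixteenth) = 3; sixteenth note = 2; eighth note = 4; sixteenth = 2; a full sixteenth-note quintuplet (5 notes) (five quintuplet sixteenths span one quarter) = 8; dotted eighth = 6; a full sixteenth-note quintuplet (5 notes) (five quintuplet sixteenths span one quarter) = 8.
Sum: 1 + 8 + 1 + 4 + 1 + 3 + 2 + 4 + 2 + 8 + 6 + 8 = 48 thirty-second notes.

48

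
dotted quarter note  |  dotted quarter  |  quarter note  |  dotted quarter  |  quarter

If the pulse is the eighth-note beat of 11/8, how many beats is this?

One eighth-note beat = 2 sixteenth notes.
In sixteenth notes: dotted quarter note = 6; dotted quarter = 6; quarter note = 4; dotted quarter = 6; quarter = 4.
Adding: 6 + 6 + 4 + 6 + 4 = 26.
26 ÷ 2 = 13 beats.

13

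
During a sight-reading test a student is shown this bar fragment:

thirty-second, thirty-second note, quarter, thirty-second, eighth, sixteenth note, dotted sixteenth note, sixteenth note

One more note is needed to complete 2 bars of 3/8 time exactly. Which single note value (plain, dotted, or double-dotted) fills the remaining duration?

sixteenth note

2 bars of 3/8 = 24 thirty-second notes.
Each duration in thirty-second notes: thirty-second = 1; thirty-second note = 1; quarter = 8; thirty-second = 1; eighth = 4; sixteenth note = 2; dotted sixteenth note = 3; sixteenth note = 2.
Adding: 1 + 1 + 8 + 1 + 4 + 2 + 3 + 2 = 22.
Remaining: 24 − 22 = 2 thirty-second notes, which is a sixteenth note.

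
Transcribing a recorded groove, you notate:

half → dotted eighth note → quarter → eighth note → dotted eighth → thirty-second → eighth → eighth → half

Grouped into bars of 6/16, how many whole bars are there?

One bar of 6/16 = 12 thirty-second notes.
Express everything in thirty-second notes: half = 16; dotted eighth note = 6; quarter = 8; eighth note = 4; dotted eighth = 6; thirty-second = 1; eighth = 4; eighth = 4; half = 16.
Adding: 16 + 6 + 8 + 4 + 6 + 1 + 4 + 4 + 16 = 65.
65 ÷ 12 = 5 complete bars with 5 left over.

5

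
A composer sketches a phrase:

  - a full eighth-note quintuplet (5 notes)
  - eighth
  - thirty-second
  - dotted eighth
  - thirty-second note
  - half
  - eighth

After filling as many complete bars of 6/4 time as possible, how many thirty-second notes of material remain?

0

One bar of 6/4 = 48 thirty-second notes.
Express everything in thirty-second notes: a full eighth-note quintuplet (5 notes) (five quintuplet eighths span one half) = 16; eighth = 4; thirty-second = 1; dotted eighth = 6; thirty-second note = 1; half = 16; eighth = 4.
Sum: 16 + 4 + 1 + 6 + 1 + 16 + 4 = 48.
48 ÷ 48 = 1 complete bar with 0 thirty-second notes remaining.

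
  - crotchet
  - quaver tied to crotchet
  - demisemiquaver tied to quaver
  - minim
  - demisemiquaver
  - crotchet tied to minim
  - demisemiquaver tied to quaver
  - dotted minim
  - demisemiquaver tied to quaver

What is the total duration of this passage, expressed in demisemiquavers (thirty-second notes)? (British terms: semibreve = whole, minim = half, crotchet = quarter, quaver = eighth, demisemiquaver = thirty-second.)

100

Convert each value to thirty-second notes: crotchet = 8; quaver tied to crotchet (quaver + crotchet) = 12; demisemiquaver tied to quaver (demisemiquaver + quaver) = 5; minim = 16; demisemiquaver = 1; crotchet tied to minim (crotchet + minim) = 24; demisemiquaver tied to quaver (demisemiquaver + quaver) = 5; dotted minim = 24; demisemiquaver tied to quaver (demisemiquaver + quaver) = 5.
Sum: 8 + 12 + 5 + 16 + 1 + 24 + 5 + 24 + 5 = 100 thirty-second notes.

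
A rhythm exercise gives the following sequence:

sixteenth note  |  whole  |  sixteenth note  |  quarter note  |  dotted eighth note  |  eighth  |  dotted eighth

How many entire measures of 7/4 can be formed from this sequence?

One bar of 7/4 = 28 sixteenth notes.
In sixteenth notes: sixteenth note = 1; whole = 16; sixteenth note = 1; quarter note = 4; dotted eighth note = 3; eighth = 2; dotted eighth = 3.
Sum: 1 + 16 + 1 + 4 + 3 + 2 + 3 = 30.
30 ÷ 28 = 1 complete bar with 2 left over.

1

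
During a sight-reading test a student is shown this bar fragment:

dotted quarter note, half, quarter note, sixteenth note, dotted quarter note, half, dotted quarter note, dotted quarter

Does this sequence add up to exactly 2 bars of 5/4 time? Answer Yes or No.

One bar of 5/4 = 20 sixteenth notes, so 2 bars = 40.
Working in sixteenth notes: dotted quarter note = 6; half = 8; quarter note = 4; sixteenth note = 1; dotted quarter note = 6; half = 8; dotted quarter note = 6; dotted quarter = 6.
Sum: 6 + 8 + 4 + 1 + 6 + 8 + 6 + 6 = 45.
45 exceeds 40, so the answer is No.

No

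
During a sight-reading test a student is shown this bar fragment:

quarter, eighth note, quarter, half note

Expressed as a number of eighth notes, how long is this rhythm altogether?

9

Each duration in eighth notes: quarter = 2; eighth note = 1; quarter = 2; half note = 4.
Total: 2 + 1 + 2 + 4 = 9 eighth notes.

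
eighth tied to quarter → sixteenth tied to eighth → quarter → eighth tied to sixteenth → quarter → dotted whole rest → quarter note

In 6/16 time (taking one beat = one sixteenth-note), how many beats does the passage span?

One sixteenth-note beat = 2 thirty-second notes.
Each duration in thirty-second notes: eighth tied to quarter (eighth + quarter) = 12; sixteenth tied to eighth (sixteenth + eighth) = 6; quarter = 8; eighth tied to sixteenth (eighth + sixteenth) = 6; quarter = 8; dotted whole rest = 48; quarter note = 8.
Sum: 12 + 6 + 8 + 6 + 8 + 48 + 8 = 96.
96 ÷ 2 = 48 beats.

48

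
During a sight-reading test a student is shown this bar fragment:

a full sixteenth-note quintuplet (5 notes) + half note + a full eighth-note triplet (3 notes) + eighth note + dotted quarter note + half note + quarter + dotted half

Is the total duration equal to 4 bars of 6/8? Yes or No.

Yes

One bar of 6/8 = 6 eighth notes, so 4 bars = 24.
In eighth notes: a full sixteenth-note quintuplet (5 notes) (five quintuplet sixteenths span one quarter) = 2; half note = 4; a full eighth-note triplet (3 notes) (three triplet eighths span one quarter) = 2; eighth note = 1; dotted quarter note = 3; half note = 4; quarter = 2; dotted half = 6.
Total: 2 + 4 + 2 + 1 + 3 + 4 + 2 + 6 = 24.
24 equals 24, so the answer is Yes.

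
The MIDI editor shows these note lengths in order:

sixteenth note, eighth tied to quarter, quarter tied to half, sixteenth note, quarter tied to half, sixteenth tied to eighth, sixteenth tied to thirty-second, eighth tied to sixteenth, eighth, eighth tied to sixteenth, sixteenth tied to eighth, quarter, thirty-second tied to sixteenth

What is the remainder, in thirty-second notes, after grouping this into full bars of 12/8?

One bar of 12/8 = 48 thirty-second notes.
Each duration in thirty-second notes: sixteenth note = 2; eighth tied to quarter (eighth + quarter) = 12; quarter tied to half (quarter + half) = 24; sixteenth note = 2; quarter tied to half (quarter + half) = 24; sixteenth tied to eighth (sixteenth + eighth) = 6; sixteenth tied to thirty-second (sixteenth + thirty-second) = 3; eighth tied to sixteenth (eighth + sixteenth) = 6; eighth = 4; eighth tied to sixteenth (eighth + sixteenth) = 6; sixteenth tied to eighth (sixteenth + eighth) = 6; quarter = 8; thirty-second tied to sixteenth (thirty-second + sixteenth) = 3.
Sum: 2 + 12 + 24 + 2 + 24 + 6 + 3 + 6 + 4 + 6 + 6 + 8 + 3 = 106.
106 ÷ 48 = 2 complete bars with 10 thirty-second notes remaining.

10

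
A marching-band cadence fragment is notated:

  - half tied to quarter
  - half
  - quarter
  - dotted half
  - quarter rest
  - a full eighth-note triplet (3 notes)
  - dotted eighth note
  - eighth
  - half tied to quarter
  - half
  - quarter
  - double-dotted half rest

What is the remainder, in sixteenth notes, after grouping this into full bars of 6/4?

15

One bar of 6/4 = 24 sixteenth notes.
Each duration in sixteenth notes: half tied to quarter (half + quarter) = 12; half = 8; quarter = 4; dotted half = 12; quarter rest = 4; a full eighth-note triplet (3 notes) (three triplet eighths span one quarter) = 4; dotted eighth note = 3; eighth = 2; half tied to quarter (half + quarter) = 12; half = 8; quarter = 4; double-dotted half rest = 14.
Altogether 12 + 8 + 4 + 12 + 4 + 4 + 3 + 2 + 12 + 8 + 4 + 14 = 87.
87 ÷ 24 = 3 complete bars with 15 sixteenth notes remaining.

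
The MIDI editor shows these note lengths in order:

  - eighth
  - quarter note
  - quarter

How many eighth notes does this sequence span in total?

Convert each value to eighth notes: eighth = 1; quarter note = 2; quarter = 2.
Altogether 1 + 2 + 2 = 5 eighth notes.

5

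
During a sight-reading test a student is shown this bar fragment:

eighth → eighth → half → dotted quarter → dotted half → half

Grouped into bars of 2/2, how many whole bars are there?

One bar of 2/2 = 8 eighth notes.
In eighth notes: eighth = 1; eighth = 1; half = 4; dotted quarter = 3; dotted half = 6; half = 4.
Sum: 1 + 1 + 4 + 3 + 6 + 4 = 19.
19 ÷ 8 = 2 complete bars with 3 left over.

2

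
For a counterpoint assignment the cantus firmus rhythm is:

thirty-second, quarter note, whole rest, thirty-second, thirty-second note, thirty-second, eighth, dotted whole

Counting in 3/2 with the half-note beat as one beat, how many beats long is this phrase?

6

One half-note beat = 16 thirty-second notes.
Convert each value to thirty-second notes: thirty-second = 1; quarter note = 8; whole rest = 32; thirty-second = 1; thirty-second note = 1; thirty-second = 1; eighth = 4; dotted whole = 48.
Total: 1 + 8 + 32 + 1 + 1 + 1 + 4 + 48 = 96.
96 ÷ 16 = 6 beats.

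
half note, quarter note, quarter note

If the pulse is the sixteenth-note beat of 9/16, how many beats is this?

One sixteenth-note beat = 2 thirty-second notes.
In thirty-second notes: half note = 16; quarter note = 8; quarter note = 8.
Adding: 16 + 8 + 8 = 32.
32 ÷ 2 = 16 beats.

16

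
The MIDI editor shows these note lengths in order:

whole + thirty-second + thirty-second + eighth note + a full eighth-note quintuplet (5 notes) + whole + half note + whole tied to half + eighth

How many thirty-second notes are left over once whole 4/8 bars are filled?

One bar of 4/8 = 16 thirty-second notes.
Express everything in thirty-second notes: whole = 32; thirty-second = 1; thirty-second = 1; eighth note = 4; a full eighth-note quintuplet (5 notes) (five quintuplet eighths span one half) = 16; whole = 32; half note = 16; whole tied to half (whole + half) = 48; eighth = 4.
Altogether 32 + 1 + 1 + 4 + 16 + 32 + 16 + 48 + 4 = 154.
154 ÷ 16 = 9 complete bars with 10 thirty-second notes remaining.

10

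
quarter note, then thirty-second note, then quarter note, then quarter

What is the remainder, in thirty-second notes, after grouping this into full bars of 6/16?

1

One bar of 6/16 = 12 thirty-second notes.
Each duration in thirty-second notes: quarter note = 8; thirty-second note = 1; quarter note = 8; quarter = 8.
Adding: 8 + 1 + 8 + 8 = 25.
25 ÷ 12 = 2 complete bars with 1 thirty-second note remaining.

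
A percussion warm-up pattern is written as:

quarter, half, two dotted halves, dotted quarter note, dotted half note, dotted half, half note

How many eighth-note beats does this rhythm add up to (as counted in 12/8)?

One eighth-note beat = 2 sixteenth notes.
Express everything in sixteenth notes: quarter = 4; half = 8; dotted half = 12; dotted half = 12; dotted quarter note = 6; dotted half note = 12; dotted half = 12; half note = 8.
Adding: 4 + 8 + 12 + 12 + 6 + 12 + 12 + 8 = 74.
74 ÷ 2 = 37 beats.

37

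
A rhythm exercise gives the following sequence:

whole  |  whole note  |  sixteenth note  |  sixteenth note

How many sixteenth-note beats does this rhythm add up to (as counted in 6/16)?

One sixteenth-note beat = 2 thirty-second notes.
Working in thirty-second notes: whole = 32; whole note = 32; sixteenth note = 2; sixteenth note = 2.
Sum: 32 + 32 + 2 + 2 = 68.
68 ÷ 2 = 34 beats.

34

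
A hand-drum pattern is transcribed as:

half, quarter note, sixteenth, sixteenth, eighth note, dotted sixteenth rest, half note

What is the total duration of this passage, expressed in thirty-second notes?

In thirty-second notes: half = 16; quarter note = 8; sixteenth = 2; sixteenth = 2; eighth note = 4; dotted sixteenth rest = 3; half note = 16.
Total: 16 + 8 + 2 + 2 + 4 + 3 + 16 = 51 thirty-second notes.

51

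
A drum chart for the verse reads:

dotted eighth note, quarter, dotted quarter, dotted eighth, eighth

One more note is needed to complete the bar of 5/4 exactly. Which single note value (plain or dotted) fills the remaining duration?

The bar of 5/4 = 20 sixteenth notes.
Convert each value to sixteenth notes: dotted eighth note = 3; quarter = 4; dotted quarter = 6; dotted eighth = 3; eighth = 2.
Adding: 3 + 4 + 6 + 3 + 2 = 18.
Remaining: 20 − 18 = 2 sixteenth notes, which is a eighth note.

eighth note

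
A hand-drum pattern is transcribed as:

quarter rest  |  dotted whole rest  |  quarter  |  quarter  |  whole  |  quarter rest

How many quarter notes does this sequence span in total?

14

In quarter notes: quarter rest = 1; dotted whole rest = 6; quarter = 1; quarter = 1; whole = 4; quarter rest = 1.
Adding: 1 + 6 + 1 + 1 + 4 + 1 = 14 quarter notes.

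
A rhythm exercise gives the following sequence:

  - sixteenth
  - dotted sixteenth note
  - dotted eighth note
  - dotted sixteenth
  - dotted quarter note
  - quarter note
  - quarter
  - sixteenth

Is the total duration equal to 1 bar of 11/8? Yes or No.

Yes

One bar of 11/8 = 44 thirty-second notes.
In thirty-second notes: sixteenth = 2; dotted sixteenth note = 3; dotted eighth note = 6; dotted sixteenth = 3; dotted quarter note = 12; quarter note = 8; quarter = 8; sixteenth = 2.
Total: 2 + 3 + 6 + 3 + 12 + 8 + 8 + 2 = 44.
44 equals 44, so the answer is Yes.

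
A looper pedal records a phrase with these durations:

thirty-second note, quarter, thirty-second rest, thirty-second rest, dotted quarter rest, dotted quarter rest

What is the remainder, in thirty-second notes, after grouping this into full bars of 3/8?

One bar of 3/8 = 12 thirty-second notes.
In thirty-second notes: thirty-second note = 1; quarter = 8; thirty-second rest = 1; thirty-second rest = 1; dotted quarter rest = 12; dotted quarter rest = 12.
Adding: 1 + 8 + 1 + 1 + 12 + 12 = 35.
35 ÷ 12 = 2 complete bars with 11 thirty-second notes remaining.

11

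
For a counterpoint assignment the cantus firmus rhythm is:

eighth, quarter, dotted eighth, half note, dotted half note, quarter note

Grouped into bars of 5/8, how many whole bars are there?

3

One bar of 5/8 = 10 sixteenth notes.
Working in sixteenth notes: eighth = 2; quarter = 4; dotted eighth = 3; half note = 8; dotted half note = 12; quarter note = 4.
Sum: 2 + 4 + 3 + 8 + 12 + 4 = 33.
33 ÷ 10 = 3 complete bars with 3 left over.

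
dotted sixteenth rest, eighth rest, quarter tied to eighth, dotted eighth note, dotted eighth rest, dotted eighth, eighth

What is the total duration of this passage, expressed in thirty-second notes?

Express everything in thirty-second notes: dotted sixteenth rest = 3; eighth rest = 4; quarter tied to eighth (quarter + eighth) = 12; dotted eighth note = 6; dotted eighth rest = 6; dotted eighth = 6; eighth = 4.
Total: 3 + 4 + 12 + 6 + 6 + 6 + 4 = 41 thirty-second notes.

41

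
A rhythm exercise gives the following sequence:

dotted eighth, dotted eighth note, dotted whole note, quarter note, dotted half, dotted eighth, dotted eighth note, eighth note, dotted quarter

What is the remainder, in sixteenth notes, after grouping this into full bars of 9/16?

One bar of 9/16 = 9 sixteenth notes.
In sixteenth notes: dotted eighth = 3; dotted eighth note = 3; dotted whole note = 24; quarter note = 4; dotted half = 12; dotted eighth = 3; dotted eighth note = 3; eighth note = 2; dotted quarter = 6.
Total: 3 + 3 + 24 + 4 + 12 + 3 + 3 + 2 + 6 = 60.
60 ÷ 9 = 6 complete bars with 6 sixteenth notes remaining.

6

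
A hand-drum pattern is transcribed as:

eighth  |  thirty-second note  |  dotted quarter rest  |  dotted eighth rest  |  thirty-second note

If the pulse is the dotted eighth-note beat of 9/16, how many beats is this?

4

One dotted eighth-note beat = 6 thirty-second notes.
Express everything in thirty-second notes: eighth = 4; thirty-second note = 1; dotted quarter rest = 12; dotted eighth rest = 6; thirty-second note = 1.
Altogether 4 + 1 + 12 + 6 + 1 = 24.
24 ÷ 6 = 4 beats.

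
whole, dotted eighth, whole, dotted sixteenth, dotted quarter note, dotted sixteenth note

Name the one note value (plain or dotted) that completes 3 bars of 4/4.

quarter note

3 bars of 4/4 = 96 thirty-second notes.
Each duration in thirty-second notes: whole = 32; dotted eighth = 6; whole = 32; dotted sixteenth = 3; dotted quarter note = 12; dotted sixteenth note = 3.
Total: 32 + 6 + 32 + 3 + 12 + 3 = 88.
Remaining: 96 − 88 = 8 thirty-second notes, which is a quarter note.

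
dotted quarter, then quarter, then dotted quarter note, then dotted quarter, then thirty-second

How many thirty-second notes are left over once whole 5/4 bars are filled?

5

One bar of 5/4 = 40 thirty-second notes.
Convert each value to thirty-second notes: dotted quarter = 12; quarter = 8; dotted quarter note = 12; dotted quarter = 12; thirty-second = 1.
Adding: 12 + 8 + 12 + 12 + 1 = 45.
45 ÷ 40 = 1 complete bar with 5 thirty-second notes remaining.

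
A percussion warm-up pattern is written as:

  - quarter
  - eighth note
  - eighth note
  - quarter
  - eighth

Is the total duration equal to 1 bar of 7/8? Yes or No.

One bar of 7/8 = 7 eighth notes.
Convert each value to eighth notes: quarter = 2; eighth note = 1; eighth note = 1; quarter = 2; eighth = 1.
Altogether 2 + 1 + 1 + 2 + 1 = 7.
7 equals 7, so the answer is Yes.

Yes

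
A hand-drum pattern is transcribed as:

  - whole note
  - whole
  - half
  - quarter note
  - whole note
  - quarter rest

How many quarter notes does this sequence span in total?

16

Express everything in quarter notes: whole note = 4; whole = 4; half = 2; quarter note = 1; whole note = 4; quarter rest = 1.
Altogether 4 + 4 + 2 + 1 + 4 + 1 = 16 quarter notes.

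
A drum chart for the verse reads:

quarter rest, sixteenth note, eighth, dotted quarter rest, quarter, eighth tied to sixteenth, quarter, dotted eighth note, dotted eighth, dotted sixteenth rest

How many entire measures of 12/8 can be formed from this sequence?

One bar of 12/8 = 48 thirty-second notes.
Express everything in thirty-second notes: quarter rest = 8; sixteenth note = 2; eighth = 4; dotted quarter rest = 12; quarter = 8; eighth tied to sixteenth (eighth + sixteenth) = 6; quarter = 8; dotted eighth note = 6; dotted eighth = 6; dotted sixteenth rest = 3.
Adding: 8 + 2 + 4 + 12 + 8 + 6 + 8 + 6 + 6 + 3 = 63.
63 ÷ 48 = 1 complete bar with 15 left over.

1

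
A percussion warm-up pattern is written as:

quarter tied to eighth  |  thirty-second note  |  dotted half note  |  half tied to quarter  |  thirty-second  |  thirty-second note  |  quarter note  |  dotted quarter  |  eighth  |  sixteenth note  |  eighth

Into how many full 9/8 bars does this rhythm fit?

2

One bar of 9/8 = 36 thirty-second notes.
Each duration in thirty-second notes: quarter tied to eighth (quarter + eighth) = 12; thirty-second note = 1; dotted half note = 24; half tied to quarter (half + quarter) = 24; thirty-second = 1; thirty-second note = 1; quarter note = 8; dotted quarter = 12; eighth = 4; sixteenth note = 2; eighth = 4.
Adding: 12 + 1 + 24 + 24 + 1 + 1 + 8 + 12 + 4 + 2 + 4 = 93.
93 ÷ 36 = 2 complete bars with 21 left over.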